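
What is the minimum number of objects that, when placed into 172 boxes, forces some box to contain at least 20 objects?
n = (20 − 1)·172 + 1 = 3269

By the generalised pigeonhole principle, to guarantee some box contains ≥ r objects we need more than (r − 1) · k objects total. Threshold: n = (r − 1) · k + 1. With r = 20 and k = 172: n = 19 · 172 + 1 = 3268 + 1 = 3269. For n = 3268 = 19 · 172, we can put exactly 19 objects in every box, avoiding 20 in any single one — so 3269 is tight.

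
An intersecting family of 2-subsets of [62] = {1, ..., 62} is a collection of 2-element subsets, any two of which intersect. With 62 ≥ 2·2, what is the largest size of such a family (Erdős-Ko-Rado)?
max |F| = C(61, 1) = 61

Erdős-Ko-Rado (1961): when n ≥ 2k, max |F| = C(n−1, k−1). The bound is attained by the star {A : i ∈ A} for any fixed i ∈ [n]. Here C(62−1, 2−1) = C(61, 1) = 61.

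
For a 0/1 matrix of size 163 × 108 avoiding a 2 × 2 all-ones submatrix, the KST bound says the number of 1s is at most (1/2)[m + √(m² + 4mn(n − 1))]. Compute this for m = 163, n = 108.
z(163, 108; 2, 2) ≤ (1/2)[163 + √(163² + 4·163·108·107)] = (1/2)[163 + √7561081] = 1456.371

Kővári–Sós–Turán: let r_1, ..., r_163 be the row sums and z = Σ r_i the total number of 1s. Each pair of columns can share at most one row with both entries 1 (else a 2×2 all-ones block appears), so Σ_i C(r_i, 2) ≤ C(108, 2) = 5778. By convexity Σ_i C(r_i, 2) ≥ 163·C(z/163, 2) = z(z − 163)/(2·163), giving z² − 163z − 163·108·107 ≤ 0 and hence z ≤ (1/2)[163 + √(26569 + 4·1883628)] = (1/2)[163 + √7561081] ≈ (1/2)(163 + 2749.742) = 1456.371.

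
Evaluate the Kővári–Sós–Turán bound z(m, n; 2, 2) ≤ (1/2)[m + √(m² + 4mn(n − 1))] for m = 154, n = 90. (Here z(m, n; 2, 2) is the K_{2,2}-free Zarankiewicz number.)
z(154, 90; 2, 2) ≤ (1/2)[154 + √(154² + 4·154·90·89)] = (1/2)[154 + √4957876] = 1190.3144

Kővári–Sós–Turán: let r_1, ..., r_154 be the row sums and z = Σ r_i the total number of 1s. Each pair of columns can share at most one row with both entries 1 (else a 2×2 all-ones block appears), so Σ_i C(r_i, 2) ≤ C(90, 2) = 4005. By convexity Σ_i C(r_i, 2) ≥ 154·C(z/154, 2) = z(z − 154)/(2·154), giving z² − 154z − 154·90·89 ≤ 0 and hence z ≤ (1/2)[154 + √(23716 + 4·1233540)] = (1/2)[154 + √4957876] ≈ (1/2)(154 + 2226.6288) = 1190.3144.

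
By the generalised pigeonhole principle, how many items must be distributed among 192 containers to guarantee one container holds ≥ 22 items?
n = (22 − 1)·192 + 1 = 4033

By the generalised pigeonhole principle, to guarantee some box contains ≥ r objects we need more than (r − 1) · k objects total. Threshold: n = (r − 1) · k + 1. With r = 22 and k = 192: n = 21 · 192 + 1 = 4032 + 1 = 4033. For n = 4032 = 21 · 192, we can put exactly 21 objects in every box, avoiding 22 in any single one — so 4033 is tight.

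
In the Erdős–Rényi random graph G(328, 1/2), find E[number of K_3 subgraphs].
E[# K_3] = C(328, 3) · (1/2)^C(3, 2) = 5827576 / 2^3 = 728447

For each 3-subset S of vertices (there are C(328, 3) = 5827576 such S), let X_S = 1 if S induces a K_3 (all C(3, 2) = 3 edges present). Then P(X_S = 1) = (1/2)^3 = 1/8. By linearity of expectation, E[# K_3] = C(328, 3) · (1/2)^3 = 5827576 / 8 = 728447.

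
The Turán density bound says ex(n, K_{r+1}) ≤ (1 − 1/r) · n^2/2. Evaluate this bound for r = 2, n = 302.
Turán density bound = (1/2) · 302^2/2 = 22801

Turán's theorem: ex(n, K_{r+1}) is achieved by the complete r-partite Turán graph T(n, r) with parts as balanced as possible, and is at most (1 − 1/r) · n^2/2. For r = 2, n = 302: the density bound is (1/2) · 91204/2 = 22801. Since 2 ∣ 302, the Turán graph T(302, 2) has parts of equal size 151, and its edge count e(T(302, 2)) = 22801 attains the density bound exactly.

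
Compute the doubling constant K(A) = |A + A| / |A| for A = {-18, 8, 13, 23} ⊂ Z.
K = |A + A| / |A| = 10/4 = 5/2

Enumerate A + A = {a + b : a, b ∈ A}. With |A| = 4, there are |A|^2 = 16 ordered sum pairs; collecting distinct values, A + A = {-36, -10, -5, 5, 16, 21, 26, 31, 36, 46}, so |A + A| = 10. Thus K = 10/4 = 5/2. For comparison, the minimum possible |A + A| over all 4-element sets is 2·4 − 1 = 7 (so min K = 7/4), attained only by arithmetic progressions.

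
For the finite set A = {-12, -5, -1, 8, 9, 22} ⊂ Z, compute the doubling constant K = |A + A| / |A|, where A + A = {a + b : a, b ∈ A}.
K = |A + A| / |A| = 20/6 = 10/3

Enumerate A + A = {a + b : a, b ∈ A}. With |A| = 6, there are |A|^2 = 36 ordered sum pairs; collecting distinct values, A + A = {-24, -17, -13, -10, -6, -4, -3, -2, 3, 4, 7, 8, 10, 16, 17, 18, 21, 30, 31, 44}, so |A + A| = 20. Thus K = 20/6 = 10/3. For comparison, the minimum possible |A + A| over all 6-element sets is 2·6 − 1 = 11 (so min K = 11/6), attained only by arithmetic progressions.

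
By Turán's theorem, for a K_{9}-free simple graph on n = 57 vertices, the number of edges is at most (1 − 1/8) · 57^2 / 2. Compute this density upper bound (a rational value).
Turán density bound = (7/8) · 57^2/2 = 22743/16 ≈ 1421.4375

Turán's theorem: ex(n, K_{r+1}) is achieved by the complete r-partite Turán graph T(n, r) with parts as balanced as possible, and is at most (1 − 1/r) · n^2/2. For r = 8, n = 57: the density bound is (7/8) · 3249/2 = 22743/16 ≈ 1421.4375. The integer-valued extremum is e(T(57, 8)) = 1421, which is strictly less than the density bound 22743/16 since 8 ∤ 57 (the parts of T(57, 8) cannot all be equal).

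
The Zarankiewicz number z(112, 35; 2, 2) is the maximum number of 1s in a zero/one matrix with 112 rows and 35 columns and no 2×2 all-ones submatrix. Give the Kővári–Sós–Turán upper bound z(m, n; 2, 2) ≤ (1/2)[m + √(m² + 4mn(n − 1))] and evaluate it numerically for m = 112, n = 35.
z(112, 35; 2, 2) ≤ (1/2)[112 + √(112² + 4·112·35·34)] = (1/2)[112 + √545664] = 425.3454

Kővári–Sós–Turán: let r_1, ..., r_112 be the row sums and z = Σ r_i the total number of 1s. Each pair of columns can share at most one row with both entries 1 (else a 2×2 all-ones block appears), so Σ_i C(r_i, 2) ≤ C(35, 2) = 595. By convexity Σ_i C(r_i, 2) ≥ 112·C(z/112, 2) = z(z − 112)/(2·112), giving z² − 112z − 112·35·34 ≤ 0 and hence z ≤ (1/2)[112 + √(12544 + 4·133280)] = (1/2)[112 + √545664] ≈ (1/2)(112 + 738.6907) = 425.3454.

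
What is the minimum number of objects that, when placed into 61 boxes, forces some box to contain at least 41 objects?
n = (41 − 1)·61 + 1 = 2441

By the generalised pigeonhole principle, to guarantee some box contains ≥ r objects we need more than (r − 1) · k objects total. Threshold: n = (r − 1) · k + 1. With r = 41 and k = 61: n = 40 · 61 + 1 = 2440 + 1 = 2441. For n = 2440 = 40 · 61, we can put exactly 40 objects in every box, avoiding 41 in any single one — so 2441 is tight.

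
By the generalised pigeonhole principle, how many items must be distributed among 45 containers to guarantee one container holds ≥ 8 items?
n = (8 − 1)·45 + 1 = 316

By the generalised pigeonhole principle, to guarantee some box contains ≥ r objects we need more than (r − 1) · k objects total. Threshold: n = (r − 1) · k + 1. With r = 8 and k = 45: n = 7 · 45 + 1 = 315 + 1 = 316. For n = 315 = 7 · 45, we can put exactly 7 objects in every box, avoiding 8 in any single one — so 316 is tight.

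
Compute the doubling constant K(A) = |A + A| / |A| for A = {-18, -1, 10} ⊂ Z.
K = |A + A| / |A| = 6/3 = 2

Enumerate A + A = {a + b : a, b ∈ A}. With |A| = 3, there are |A|^2 = 9 ordered sum pairs; collecting distinct values, A + A = {-36, -19, -8, -2, 9, 20}, so |A + A| = 6. Thus K = 6/3 = 2. For comparison, the minimum possible |A + A| over all 3-element sets is 2·3 − 1 = 5 (so min K = 5/3), attained only by arithmetic progressions.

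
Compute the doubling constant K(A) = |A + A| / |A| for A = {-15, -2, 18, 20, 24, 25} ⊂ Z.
K = |A + A| / |A| = 21/6 = 7/2

Enumerate A + A = {a + b : a, b ∈ A}. With |A| = 6, there are |A|^2 = 36 ordered sum pairs; collecting distinct values, A + A = {-30, -17, -4, 3, 5, 9, 10, 16, 18, 22, 23, 36, 38, 40, 42, 43, 44, 45, 48, 49, 50}, so |A + A| = 21. Thus K = 21/6 = 7/2. For comparison, the minimum possible |A + A| over all 6-element sets is 2·6 − 1 = 11 (so min K = 11/6), attained only by arithmetic progressions.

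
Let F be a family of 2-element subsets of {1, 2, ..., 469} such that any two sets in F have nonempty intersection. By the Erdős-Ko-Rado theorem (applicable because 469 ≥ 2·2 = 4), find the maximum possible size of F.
max |F| = C(468, 1) = 468

Erdős-Ko-Rado (1961): when n ≥ 2k, max |F| = C(n−1, k−1). The bound is attained by the star {A : i ∈ A} for any fixed i ∈ [n]. Here C(469−1, 2−1) = C(468, 1) = 468.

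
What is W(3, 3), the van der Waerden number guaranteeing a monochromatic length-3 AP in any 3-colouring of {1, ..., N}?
W(3, 3) = 27

This is a classical value, W(3, 3) = 27, established by combining an explicit 3-colouring of {1, ..., 26} with no monochromatic 3-AP (giving the lower bound W(3, 3) > 26) and a finite case analysis / exhaustive computer search showing every 3-colouring of {1, ..., 27} has such an AP.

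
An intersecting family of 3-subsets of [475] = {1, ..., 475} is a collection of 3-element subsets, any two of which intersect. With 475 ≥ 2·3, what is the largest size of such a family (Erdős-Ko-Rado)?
max |F| = C(474, 2) = 112101

Erdős-Ko-Rado (1961): when n ≥ 2k, max |F| = C(n−1, k−1). The bound is attained by the star {A : i ∈ A} for any fixed i ∈ [n]. Here C(475−1, 3−1) = C(474, 2) = 112101.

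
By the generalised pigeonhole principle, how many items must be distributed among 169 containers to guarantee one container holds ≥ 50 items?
n = (50 − 1)·169 + 1 = 8282

By the generalised pigeonhole principle, to guarantee some box contains ≥ r objects we need more than (r − 1) · k objects total. Threshold: n = (r − 1) · k + 1. With r = 50 and k = 169: n = 49 · 169 + 1 = 8281 + 1 = 8282. For n = 8281 = 49 · 169, we can put exactly 49 objects in every box, avoiding 50 in any single one — so 8282 is tight.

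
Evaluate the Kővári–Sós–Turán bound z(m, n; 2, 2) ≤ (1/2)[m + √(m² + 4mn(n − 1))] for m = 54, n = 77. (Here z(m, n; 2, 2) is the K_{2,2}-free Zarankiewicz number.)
z(54, 77; 2, 2) ≤ (1/2)[54 + √(54² + 4·54·77·76)] = (1/2)[54 + √1266948] = 589.7939

Kővári–Sós–Turán: let r_1, ..., r_54 be the row sums and z = Σ r_i the total number of 1s. Each pair of columns can share at most one row with both entries 1 (else a 2×2 all-ones block appears), so Σ_i C(r_i, 2) ≤ C(77, 2) = 2926. By convexity Σ_i C(r_i, 2) ≥ 54·C(z/54, 2) = z(z − 54)/(2·54), giving z² − 54z − 54·77·76 ≤ 0 and hence z ≤ (1/2)[54 + √(2916 + 4·316008)] = (1/2)[54 + √1266948] ≈ (1/2)(54 + 1125.5878) = 589.7939.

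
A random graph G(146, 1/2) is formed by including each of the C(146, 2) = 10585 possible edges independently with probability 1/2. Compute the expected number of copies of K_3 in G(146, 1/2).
E[# K_3] = C(146, 3) · (1/2)^C(3, 2) = 508080 / 2^3 = 63510

For each 3-subset S of vertices (there are C(146, 3) = 508080 such S), let X_S = 1 if S induces a K_3 (all C(3, 2) = 3 edges present). Then P(X_S = 1) = (1/2)^3 = 1/8. By linearity of expectation, E[# K_3] = C(146, 3) · (1/2)^3 = 508080 / 8 = 63510.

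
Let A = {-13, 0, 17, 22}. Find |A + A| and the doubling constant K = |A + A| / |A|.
K = |A + A| / |A| = 10/4 = 5/2

Enumerate A + A = {a + b : a, b ∈ A}. With |A| = 4, there are |A|^2 = 16 ordered sum pairs; collecting distinct values, A + A = {-26, -13, 0, 4, 9, 17, 22, 34, 39, 44}, so |A + A| = 10. Thus K = 10/4 = 5/2. For comparison, the minimum possible |A + A| over all 4-element sets is 2·4 − 1 = 7 (so min K = 7/4), attained only by arithmetic progressions.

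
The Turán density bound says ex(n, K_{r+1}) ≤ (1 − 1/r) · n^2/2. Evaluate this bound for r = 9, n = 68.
Turán density bound = (8/9) · 68^2/2 = 18496/9 ≈ 2055.1111

Turán's theorem: ex(n, K_{r+1}) is achieved by the complete r-partite Turán graph T(n, r) with parts as balanced as possible, and is at most (1 − 1/r) · n^2/2. For r = 9, n = 68: the density bound is (8/9) · 4624/2 = 18496/9 ≈ 2055.1111. The integer-valued extremum is e(T(68, 9)) = 2054, which is strictly less than the density bound 18496/9 since 9 ∤ 68 (the parts of T(68, 9) cannot all be equal).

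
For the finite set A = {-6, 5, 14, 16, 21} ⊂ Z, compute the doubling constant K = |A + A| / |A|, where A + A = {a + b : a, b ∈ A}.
K = |A + A| / |A| = 14/5

Enumerate A + A = {a + b : a, b ∈ A}. With |A| = 5, there are |A|^2 = 25 ordered sum pairs; collecting distinct values, A + A = {-12, -1, 8, 10, 15, 19, 21, 26, 28, 30, 32, 35, 37, 42}, so |A + A| = 14. Thus K = 14/5. For comparison, the minimum possible |A + A| over all 5-element sets is 2·5 − 1 = 9 (so min K = 9/5), attained only by arithmetic progressions.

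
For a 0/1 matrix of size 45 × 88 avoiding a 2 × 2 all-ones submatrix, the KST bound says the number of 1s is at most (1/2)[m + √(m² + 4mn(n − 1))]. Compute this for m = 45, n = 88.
z(45, 88; 2, 2) ≤ (1/2)[45 + √(45² + 4·45·88·87)] = (1/2)[45 + √1380105] = 609.8894

Kővári–Sós–Turán: let r_1, ..., r_45 be the row sums and z = Σ r_i the total number of 1s. Each pair of columns can share at most one row with both entries 1 (else a 2×2 all-ones block appears), so Σ_i C(r_i, 2) ≤ C(88, 2) = 3828. By convexity Σ_i C(r_i, 2) ≥ 45·C(z/45, 2) = z(z − 45)/(2·45), giving z² − 45z − 45·88·87 ≤ 0 and hence z ≤ (1/2)[45 + √(2025 + 4·344520)] = (1/2)[45 + √1380105] ≈ (1/2)(45 + 1174.7787) = 609.8894.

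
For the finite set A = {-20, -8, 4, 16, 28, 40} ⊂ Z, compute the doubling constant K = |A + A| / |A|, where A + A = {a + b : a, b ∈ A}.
K = |A + A| / |A| = 11/6

Enumerate A + A = {a + b : a, b ∈ A}. With |A| = 6, there are |A|^2 = 36 ordered sum pairs; collecting distinct values, A + A = {-40, -28, -16, -4, 8, 20, 32, 44, 56, 68, 80}, so |A + A| = 11. Thus K = 11/6. Here |A + A| = 2|A| − 1 = 11, the minimum possible — so K = 11/6 is minimal, which holds iff A is an arithmetic progression.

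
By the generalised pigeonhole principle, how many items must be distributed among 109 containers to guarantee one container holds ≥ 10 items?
n = (10 − 1)·109 + 1 = 982

By the generalised pigeonhole principle, to guarantee some box contains ≥ r objects we need more than (r − 1) · k objects total. Threshold: n = (r − 1) · k + 1. With r = 10 and k = 109: n = 9 · 109 + 1 = 981 + 1 = 982. For n = 981 = 9 · 109, we can put exactly 9 objects in every box, avoiding 10 in any single one — so 982 is tight.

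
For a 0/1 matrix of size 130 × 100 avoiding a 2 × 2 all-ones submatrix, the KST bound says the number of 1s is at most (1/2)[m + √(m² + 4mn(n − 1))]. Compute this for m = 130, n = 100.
z(130, 100; 2, 2) ≤ (1/2)[130 + √(130² + 4·130·100·99)] = (1/2)[130 + √5164900] = 1201.3208

Kővári–Sós–Turán: let r_1, ..., r_130 be the row sums and z = Σ r_i the total number of 1s. Each pair of columns can share at most one row with both entries 1 (else a 2×2 all-ones block appears), so Σ_i C(r_i, 2) ≤ C(100, 2) = 4950. By convexity Σ_i C(r_i, 2) ≥ 130·C(z/130, 2) = z(z − 130)/(2·130), giving z² − 130z − 130·100·99 ≤ 0 and hence z ≤ (1/2)[130 + √(16900 + 4·1287000)] = (1/2)[130 + √5164900] ≈ (1/2)(130 + 2272.6416) = 1201.3208.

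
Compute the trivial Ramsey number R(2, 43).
R(2, 43) = 43

R(2, k) = k for all k ≥ 2: in a 2-colouring of K_k, either some edge is red (a red K_2) or all edges are blue (a blue K_k). And K_{42} coloured all-blue has no blue K_43, so R(2, 43) > 42. Hence R(2, 43) = 43.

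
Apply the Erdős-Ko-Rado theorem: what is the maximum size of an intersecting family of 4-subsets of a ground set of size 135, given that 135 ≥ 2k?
max |F| = C(134, 3) = 392084

The Erdős-Ko-Rado theorem states: for n ≥ 2k, an intersecting family of k-subsets of an n-element set has size at most C(n − 1, k − 1), with equality for 'star' families {A ⊆ [n] : |A| = k, i ∈ A} (fix an element i). For n = 135, k = 4: C(134, 3) = 392084.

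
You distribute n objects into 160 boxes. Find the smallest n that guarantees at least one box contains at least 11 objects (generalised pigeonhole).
n = (11 − 1)·160 + 1 = 1601

By the generalised pigeonhole principle, to guarantee some box contains ≥ r objects we need more than (r − 1) · k objects total. Threshold: n = (r − 1) · k + 1. With r = 11 and k = 160: n = 10 · 160 + 1 = 1600 + 1 = 1601. For n = 1600 = 10 · 160, we can put exactly 10 objects in every box, avoiding 11 in any single one — so 1601 is tight.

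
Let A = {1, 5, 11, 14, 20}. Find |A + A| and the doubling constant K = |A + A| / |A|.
K = |A + A| / |A| = 14/5

Enumerate A + A = {a + b : a, b ∈ A}. With |A| = 5, there are |A|^2 = 25 ordered sum pairs; collecting distinct values, A + A = {2, 6, 10, 12, 15, 16, 19, 21, 22, 25, 28, 31, 34, 40}, so |A + A| = 14. Thus K = 14/5. For comparison, the minimum possible |A + A| over all 5-element sets is 2·5 − 1 = 9 (so min K = 9/5), attained only by arithmetic progressions.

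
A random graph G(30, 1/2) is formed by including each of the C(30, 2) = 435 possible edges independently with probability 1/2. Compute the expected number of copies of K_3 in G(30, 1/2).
E[# K_3] = C(30, 3) · (1/2)^C(3, 2) = 4060 / 2^3 = 1015/2 = 507.5

For each 3-subset S of vertices (there are C(30, 3) = 4060 such S), let X_S = 1 if S induces a K_3 (all C(3, 2) = 3 edges present). Then P(X_S = 1) = (1/2)^3 = 1/8. By linearity of expectation, E[# K_3] = C(30, 3) · (1/2)^3 = 4060 / 8 = 1015/2 = 507.5.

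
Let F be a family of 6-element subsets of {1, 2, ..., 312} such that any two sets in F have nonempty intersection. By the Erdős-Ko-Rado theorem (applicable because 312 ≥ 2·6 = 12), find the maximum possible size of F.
max |F| = C(311, 5) = 23474070697

The Erdős-Ko-Rado theorem states: for n ≥ 2k, an intersecting family of k-subsets of an n-element set has size at most C(n − 1, k − 1), with equality for 'star' families {A ⊆ [n] : |A| = k, i ∈ A} (fix an element i). For n = 312, k = 6: C(311, 5) = 23474070697.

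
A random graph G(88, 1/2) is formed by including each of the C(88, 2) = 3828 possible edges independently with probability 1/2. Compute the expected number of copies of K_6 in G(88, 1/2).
E[# K_6] = C(88, 6) · (1/2)^C(6, 2) = 541931236 / 2^15 = 135482809/8192 ≈ 16538.428833

For each 6-subset S of vertices (there are C(88, 6) = 541931236 such S), let X_S = 1 if S induces a K_6 (all C(6, 2) = 15 edges present). Then P(X_S = 1) = (1/2)^15 = 1/32768. By linearity of expectation, E[# K_6] = C(88, 6) · (1/2)^15 = 541931236 / 32768 = 135482809/8192 ≈ 16538.428833.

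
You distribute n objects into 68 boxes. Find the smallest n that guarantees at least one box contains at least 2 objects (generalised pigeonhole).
n = (2 − 1)·68 + 1 = 69

By the generalised pigeonhole principle, to guarantee some box contains ≥ r objects we need more than (r − 1) · k objects total. Threshold: n = (r − 1) · k + 1. With r = 2 and k = 68: n = 1 · 68 + 1 = 68 + 1 = 69. For n = 68 = 1 · 68, we can put exactly 1 objects in every box, avoiding 2 in any single one — so 69 is tight.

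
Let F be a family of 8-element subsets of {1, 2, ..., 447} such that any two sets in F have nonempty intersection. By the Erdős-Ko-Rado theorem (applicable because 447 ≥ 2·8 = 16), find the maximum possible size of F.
max |F| = C(446, 7) = 664300477921080

Erdős-Ko-Rado (1961): when n ≥ 2k, max |F| = C(n−1, k−1). The bound is attained by the star {A : i ∈ A} for any fixed i ∈ [n]. Here C(447−1, 8−1) = C(446, 7) = 664300477921080.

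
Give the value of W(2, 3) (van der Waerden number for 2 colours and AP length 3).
W(2, 3) = 9

Lower bound: the 2-colouring RRBBRRBB of {1, ..., 8} (R at positions {1, 2, 5, 6}, B at {3, 4, 7, 8}) contains no monochromatic 3-term AP, so W(2, 3) > 8. Upper bound: a case analysis on any 2-colouring of {1, ..., 9} forces such an AP. Hence W(2, 3) = 9.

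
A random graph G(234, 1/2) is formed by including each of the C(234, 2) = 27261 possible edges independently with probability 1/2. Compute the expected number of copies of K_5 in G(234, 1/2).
E[# K_5] = C(234, 5) · (1/2)^C(5, 2) = 5600390796 / 2^10 = 1400097699/256 ≈ 5469131.636719

For each 5-subset S of vertices (there are C(234, 5) = 5600390796 such S), let X_S = 1 if S induces a K_5 (all C(5, 2) = 10 edges present). Then P(X_S = 1) = (1/2)^10 = 1/1024. By linearity of expectation, E[# K_5] = C(234, 5) · (1/2)^10 = 5600390796 / 1024 = 1400097699/256 ≈ 5469131.636719.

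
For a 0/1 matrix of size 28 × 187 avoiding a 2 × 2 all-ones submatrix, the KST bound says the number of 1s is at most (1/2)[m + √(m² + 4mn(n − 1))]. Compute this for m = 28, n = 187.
z(28, 187; 2, 2) ≤ (1/2)[28 + √(28² + 4·28·187·186)] = (1/2)[28 + √3896368] = 1000.961

Kővári–Sós–Turán: let r_1, ..., r_28 be the row sums and z = Σ r_i the total number of 1s. Each pair of columns can share at most one row with both entries 1 (else a 2×2 all-ones block appears), so Σ_i C(r_i, 2) ≤ C(187, 2) = 17391. By convexity Σ_i C(r_i, 2) ≥ 28·C(z/28, 2) = z(z − 28)/(2·28), giving z² − 28z − 28·187·186 ≤ 0 and hence z ≤ (1/2)[28 + √(784 + 4·973896)] = (1/2)[28 + √3896368] ≈ (1/2)(28 + 1973.922) = 1000.961.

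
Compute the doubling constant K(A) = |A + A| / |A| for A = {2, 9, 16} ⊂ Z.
K = |A + A| / |A| = 5/3

Enumerate A + A = {a + b : a, b ∈ A}. With |A| = 3, there are |A|^2 = 9 ordered sum pairs; collecting distinct values, A + A = {4, 11, 18, 25, 32}, so |A + A| = 5. Thus K = 5/3. Here |A + A| = 2|A| − 1 = 5, the minimum possible — so K = 5/3 is minimal, which holds iff A is an arithmetic progression.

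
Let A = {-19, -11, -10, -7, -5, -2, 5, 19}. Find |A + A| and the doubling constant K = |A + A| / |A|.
K = |A + A| / |A| = 32/8 = 4

Enumerate A + A = {a + b : a, b ∈ A}. With |A| = 8, there are |A|^2 = 64 ordered sum pairs; collecting distinct values, A + A = {-38, -30, -29, -26, -24, -22, -21, -20, -18, -17, -16, -15, -14, -13, -12, -10, -9, -7, -6, -5, -4, -2, 0, 3, 8, 9, 10, 12, 14, 17, 24, 38}, so |A + A| = 32. Thus K = 32/8 = 4. For comparison, the minimum possible |A + A| over all 8-element sets is 2·8 − 1 = 15 (so min K = 15/8), attained only by arithmetic progressions.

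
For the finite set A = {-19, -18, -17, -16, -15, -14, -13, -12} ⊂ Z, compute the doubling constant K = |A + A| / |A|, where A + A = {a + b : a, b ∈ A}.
K = |A + A| / |A| = 15/8

Enumerate A + A = {a + b : a, b ∈ A}. With |A| = 8, there are |A|^2 = 64 ordered sum pairs; collecting distinct values, A + A = {-38, -37, -36, -35, -34, -33, -32, -31, -30, -29, -28, -27, -26, -25, -24}, so |A + A| = 15. Thus K = 15/8. Here |A + A| = 2|A| − 1 = 15, the minimum possible — so K = 15/8 is minimal, which holds iff A is an arithmetic progression.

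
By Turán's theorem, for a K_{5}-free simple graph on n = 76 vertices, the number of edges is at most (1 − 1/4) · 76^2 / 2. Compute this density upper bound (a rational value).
Turán density bound = (3/4) · 76^2/2 = 2166

Turán's theorem: ex(n, K_{r+1}) is achieved by the complete r-partite Turán graph T(n, r) with parts as balanced as possible, and is at most (1 − 1/r) · n^2/2. For r = 4, n = 76: the density bound is (3/4) · 5776/2 = 2166. Since 4 ∣ 76, the Turán graph T(76, 4) has parts of equal size 19, and its edge count e(T(76, 4)) = 2166 attains the density bound exactly.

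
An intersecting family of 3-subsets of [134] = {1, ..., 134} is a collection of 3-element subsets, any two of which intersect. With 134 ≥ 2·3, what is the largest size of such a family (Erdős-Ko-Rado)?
max |F| = C(133, 2) = 8778

The Erdős-Ko-Rado theorem states: for n ≥ 2k, an intersecting family of k-subsets of an n-element set has size at most C(n − 1, k − 1), with equality for 'star' families {A ⊆ [n] : |A| = k, i ∈ A} (fix an element i). For n = 134, k = 3: C(133, 2) = 8778.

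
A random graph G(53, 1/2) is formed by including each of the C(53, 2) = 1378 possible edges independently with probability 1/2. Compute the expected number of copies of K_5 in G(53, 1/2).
E[# K_5] = C(53, 5) · (1/2)^C(5, 2) = 2869685 / 2^10 ≈ 2802.426758

For each 5-subset S of vertices (there are C(53, 5) = 2869685 such S), let X_S = 1 if S induces a K_5 (all C(5, 2) = 10 edges present). Then P(X_S = 1) = (1/2)^10 = 1/1024. By linearity of expectation, E[# K_5] = C(53, 5) · (1/2)^10 = 2869685 / 1024 ≈ 2802.426758.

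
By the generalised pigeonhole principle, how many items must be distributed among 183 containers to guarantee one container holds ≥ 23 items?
n = (23 − 1)·183 + 1 = 4027

By the generalised pigeonhole principle, to guarantee some box contains ≥ r objects we need more than (r − 1) · k objects total. Threshold: n = (r − 1) · k + 1. With r = 23 and k = 183: n = 22 · 183 + 1 = 4026 + 1 = 4027. For n = 4026 = 22 · 183, we can put exactly 22 objects in every box, avoiding 23 in any single one — so 4027 is tight.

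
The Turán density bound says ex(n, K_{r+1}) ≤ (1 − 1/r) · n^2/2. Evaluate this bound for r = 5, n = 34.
Turán density bound = (4/5) · 34^2/2 = 2312/5 ≈ 462.4

Turán's theorem: ex(n, K_{r+1}) is achieved by the complete r-partite Turán graph T(n, r) with parts as balanced as possible, and is at most (1 − 1/r) · n^2/2. For r = 5, n = 34: the density bound is (4/5) · 1156/2 = 2312/5 ≈ 462.4. The integer-valued extremum is e(T(34, 5)) = 462, which is strictly less than the density bound 2312/5 since 5 ∤ 34 (the parts of T(34, 5) cannot all be equal).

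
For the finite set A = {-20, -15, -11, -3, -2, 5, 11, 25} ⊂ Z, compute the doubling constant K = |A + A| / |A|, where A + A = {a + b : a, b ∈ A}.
K = |A + A| / |A| = 31/8

Enumerate A + A = {a + b : a, b ∈ A}. With |A| = 8, there are |A|^2 = 64 ordered sum pairs; collecting distinct values, A + A = {-40, -35, -31, -30, -26, -23, -22, -18, -17, -15, -14, -13, -10, -9, -6, -5, -4, 0, 2, 3, 5, 8, 9, 10, 14, 16, 22, 23, 30, 36, 50}, so |A + A| = 31. Thus K = 31/8. For comparison, the minimum possible |A + A| over all 8-element sets is 2·8 − 1 = 15 (so min K = 15/8), attained only by arithmetic progressions.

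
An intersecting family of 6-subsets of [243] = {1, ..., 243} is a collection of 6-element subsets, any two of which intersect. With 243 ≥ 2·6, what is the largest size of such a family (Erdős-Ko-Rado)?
max |F| = C(242, 5) = 6634944008

The Erdős-Ko-Rado theorem states: for n ≥ 2k, an intersecting family of k-subsets of an n-element set has size at most C(n − 1, k − 1), with equality for 'star' families {A ⊆ [n] : |A| = k, i ∈ A} (fix an element i). For n = 243, k = 6: C(242, 5) = 6634944008.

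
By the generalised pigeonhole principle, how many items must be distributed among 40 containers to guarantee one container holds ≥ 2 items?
n = (2 − 1)·40 + 1 = 41

By the generalised pigeonhole principle, to guarantee some box contains ≥ r objects we need more than (r − 1) · k objects total. Threshold: n = (r − 1) · k + 1. With r = 2 and k = 40: n = 1 · 40 + 1 = 40 + 1 = 41. For n = 40 = 1 · 40, we can put exactly 1 objects in every box, avoiding 2 in any single one — so 41 is tight.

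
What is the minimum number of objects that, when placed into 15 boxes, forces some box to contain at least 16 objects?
n = (16 − 1)·15 + 1 = 226

By the generalised pigeonhole principle, to guarantee some box contains ≥ r objects we need more than (r − 1) · k objects total. Threshold: n = (r − 1) · k + 1. With r = 16 and k = 15: n = 15 · 15 + 1 = 225 + 1 = 226. For n = 225 = 15 · 15, we can put exactly 15 objects in every box, avoiding 16 in any single one — so 226 is tight.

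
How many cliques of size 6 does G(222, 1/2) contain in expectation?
E[# K_6] = C(222, 6) · (1/2)^C(6, 2) = 155308696543 / 2^15 ≈ 4739645.280243

For each 6-subset S of vertices (there are C(222, 6) = 155308696543 such S), let X_S = 1 if S induces a K_6 (all C(6, 2) = 15 edges present). Then P(X_S = 1) = (1/2)^15 = 1/32768. By linearity of expectation, E[# K_6] = C(222, 6) · (1/2)^15 = 155308696543 / 32768 ≈ 4739645.280243.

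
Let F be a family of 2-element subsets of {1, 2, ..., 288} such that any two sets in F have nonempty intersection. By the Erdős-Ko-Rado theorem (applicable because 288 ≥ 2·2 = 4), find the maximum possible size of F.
max |F| = C(287, 1) = 287

The Erdős-Ko-Rado theorem states: for n ≥ 2k, an intersecting family of k-subsets of an n-element set has size at most C(n − 1, k − 1), with equality for 'star' families {A ⊆ [n] : |A| = k, i ∈ A} (fix an element i). For n = 288, k = 2: C(287, 1) = 287.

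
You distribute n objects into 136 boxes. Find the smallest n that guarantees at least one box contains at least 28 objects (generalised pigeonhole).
n = (28 − 1)·136 + 1 = 3673

By the generalised pigeonhole principle, to guarantee some box contains ≥ r objects we need more than (r − 1) · k objects total. Threshold: n = (r − 1) · k + 1. With r = 28 and k = 136: n = 27 · 136 + 1 = 3672 + 1 = 3673. For n = 3672 = 27 · 136, we can put exactly 27 objects in every box, avoiding 28 in any single one — so 3673 is tight.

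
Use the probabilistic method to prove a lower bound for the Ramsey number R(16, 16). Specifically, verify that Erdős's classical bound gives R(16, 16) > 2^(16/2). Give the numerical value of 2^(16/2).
2^(16/2) = 256; so R(16, 16) > 256

Colour each edge of K_n uniformly at random with red/blue. The expected number of monochromatic K_16 is C(n, 16) · 2 · 2^(−C(16,2)). If C(n, 16) · 2^(1 − C(16,2)) < 1, then with positive probability no monochromatic K_16 exists, so R(16, 16) > n. The standard estimate C(n, 16) ≤ n^16/16! shows this inequality holds whenever n ≤ 2^(16/2) (since 16! · 2^(C(16,2) − 1) > 2^(16^2/2) ≥ n^16). Hence R(16, 16) > 2^(16/2) = 256.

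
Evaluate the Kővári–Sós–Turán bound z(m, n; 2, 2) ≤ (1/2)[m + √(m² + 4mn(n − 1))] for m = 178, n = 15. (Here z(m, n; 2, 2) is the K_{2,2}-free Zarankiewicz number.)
z(178, 15; 2, 2) ≤ (1/2)[178 + √(178² + 4·178·15·14)] = (1/2)[178 + √181204] = 301.8403

Kővári–Sós–Turán: let r_1, ..., r_178 be the row sums and z = Σ r_i the total number of 1s. Each pair of columns can share at most one row with both entries 1 (else a 2×2 all-ones block appears), so Σ_i C(r_i, 2) ≤ C(15, 2) = 105. By convexity Σ_i C(r_i, 2) ≥ 178·C(z/178, 2) = z(z − 178)/(2·178), giving z² − 178z − 178·15·14 ≤ 0 and hence z ≤ (1/2)[178 + √(31684 + 4·37380)] = (1/2)[178 + √181204] ≈ (1/2)(178 + 425.6806) = 301.8403.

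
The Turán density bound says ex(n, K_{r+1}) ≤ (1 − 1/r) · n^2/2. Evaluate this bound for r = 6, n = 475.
Turán density bound = (5/6) · 475^2/2 = 1128125/12 ≈ 94010.4167

Turán's theorem: ex(n, K_{r+1}) is achieved by the complete r-partite Turán graph T(n, r) with parts as balanced as possible, and is at most (1 − 1/r) · n^2/2. For r = 6, n = 475: the density bound is (5/6) · 225625/2 = 1128125/12 ≈ 94010.4167. The integer-valued extremum is e(T(475, 6)) = 94010, which is strictly less than the density bound 1128125/12 since 6 ∤ 475 (the parts of T(475, 6) cannot all be equal).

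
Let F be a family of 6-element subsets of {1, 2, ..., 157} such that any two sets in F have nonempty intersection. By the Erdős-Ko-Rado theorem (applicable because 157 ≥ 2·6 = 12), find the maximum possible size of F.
max |F| = C(156, 5) = 721656936

Erdős-Ko-Rado (1961): when n ≥ 2k, max |F| = C(n−1, k−1). The bound is attained by the star {A : i ∈ A} for any fixed i ∈ [n]. Here C(157−1, 6−1) = C(156, 5) = 721656936.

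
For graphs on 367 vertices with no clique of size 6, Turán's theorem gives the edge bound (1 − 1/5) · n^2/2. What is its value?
Turán density bound = (4/5) · 367^2/2 = 269378/5 ≈ 53875.6

Turán's theorem: ex(n, K_{r+1}) is achieved by the complete r-partite Turán graph T(n, r) with parts as balanced as possible, and is at most (1 − 1/r) · n^2/2. For r = 5, n = 367: the density bound is (4/5) · 134689/2 = 269378/5 ≈ 53875.6. The integer-valued extremum is e(T(367, 5)) = 53875, which is strictly less than the density bound 269378/5 since 5 ∤ 367 (the parts of T(367, 5) cannot all be equal).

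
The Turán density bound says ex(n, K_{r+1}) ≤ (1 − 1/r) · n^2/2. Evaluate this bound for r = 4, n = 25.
Turán density bound = (3/4) · 25^2/2 = 1875/8 ≈ 234.375

Turán's theorem: ex(n, K_{r+1}) is achieved by the complete r-partite Turán graph T(n, r) with parts as balanced as possible, and is at most (1 − 1/r) · n^2/2. For r = 4, n = 25: the density bound is (3/4) · 625/2 = 1875/8 ≈ 234.375. The integer-valued extremum is e(T(25, 4)) = 234, which is strictly less than the density bound 1875/8 since 4 ∤ 25 (the parts of T(25, 4) cannot all be equal).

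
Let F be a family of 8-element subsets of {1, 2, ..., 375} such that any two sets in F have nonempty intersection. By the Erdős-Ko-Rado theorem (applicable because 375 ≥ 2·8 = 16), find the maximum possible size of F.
max |F| = C(374, 7) = 191929908367824

Erdős-Ko-Rado (1961): when n ≥ 2k, max |F| = C(n−1, k−1). The bound is attained by the star {A : i ∈ A} for any fixed i ∈ [n]. Here C(375−1, 8−1) = C(374, 7) = 191929908367824.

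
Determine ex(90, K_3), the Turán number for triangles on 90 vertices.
ex(90, K_3) = ⌊90^2/4⌋ = 2025

Mantel (1907): a triangle-free graph on n vertices has at most ⌊n^2/4⌋ edges, with equality for the complete bipartite graph K_{⌊n/2⌋, ⌈n/2⌉}. For n = 90: ⌊90^2/4⌋ = ⌊8100/4⌋ = 2025. The extremal graph is K_{45, 45}, which has 45·45 = 2025 edges.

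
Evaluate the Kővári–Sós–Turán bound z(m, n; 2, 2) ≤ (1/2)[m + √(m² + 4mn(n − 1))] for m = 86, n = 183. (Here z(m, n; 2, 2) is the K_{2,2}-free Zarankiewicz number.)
z(86, 183; 2, 2) ≤ (1/2)[86 + √(86² + 4·86·183·182)] = (1/2)[86 + √11464660] = 1735.9752

Kővári–Sós–Turán: let r_1, ..., r_86 be the row sums and z = Σ r_i the total number of 1s. Each pair of columns can share at most one row with both entries 1 (else a 2×2 all-ones block appears), so Σ_i C(r_i, 2) ≤ C(183, 2) = 16653. By convexity Σ_i C(r_i, 2) ≥ 86·C(z/86, 2) = z(z − 86)/(2·86), giving z² − 86z − 86·183·182 ≤ 0 and hence z ≤ (1/2)[86 + √(7396 + 4·2864316)] = (1/2)[86 + √11464660] ≈ (1/2)(86 + 3385.9504) = 1735.9752.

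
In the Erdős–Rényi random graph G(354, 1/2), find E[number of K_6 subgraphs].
E[# K_6] = C(354, 6) · (1/2)^C(6, 2) = 2619320984280 / 2^15 = 327415123035/4096 ≈ 79935332.772217

For each 6-subset S of vertices (there are C(354, 6) = 2619320984280 such S), let X_S = 1 if S induces a K_6 (all C(6, 2) = 15 edges present). Then P(X_S = 1) = (1/2)^15 = 1/32768. By linearity of expectation, E[# K_6] = C(354, 6) · (1/2)^15 = 2619320984280 / 32768 = 327415123035/4096 ≈ 79935332.772217.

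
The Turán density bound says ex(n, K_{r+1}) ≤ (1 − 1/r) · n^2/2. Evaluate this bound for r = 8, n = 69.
Turán density bound = (7/8) · 69^2/2 = 33327/16 ≈ 2082.9375

Turán's theorem: ex(n, K_{r+1}) is achieved by the complete r-partite Turán graph T(n, r) with parts as balanced as possible, and is at most (1 − 1/r) · n^2/2. For r = 8, n = 69: the density bound is (7/8) · 4761/2 = 33327/16 ≈ 2082.9375. The integer-valued extremum is e(T(69, 8)) = 2082, which is strictly less than the density bound 33327/16 since 8 ∤ 69 (the parts of T(69, 8) cannot all be equal).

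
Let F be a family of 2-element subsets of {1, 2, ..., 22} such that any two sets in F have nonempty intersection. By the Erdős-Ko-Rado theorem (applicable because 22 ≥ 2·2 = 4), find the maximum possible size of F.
max |F| = C(21, 1) = 21

Erdős-Ko-Rado (1961): when n ≥ 2k, max |F| = C(n−1, k−1). The bound is attained by the star {A : i ∈ A} for any fixed i ∈ [n]. Here C(22−1, 2−1) = C(21, 1) = 21.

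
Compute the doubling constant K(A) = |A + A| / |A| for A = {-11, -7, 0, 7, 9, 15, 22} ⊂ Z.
K = |A + A| / |A| = 25/7

Enumerate A + A = {a + b : a, b ∈ A}. With |A| = 7, there are |A|^2 = 49 ordered sum pairs; collecting distinct values, A + A = {-22, -18, -14, -11, -7, -4, -2, 0, 2, 4, 7, 8, 9, 11, 14, 15, 16, 18, 22, 24, 29, 30, 31, 37, 44}, so |A + A| = 25. Thus K = 25/7. For comparison, the minimum possible |A + A| over all 7-element sets is 2·7 − 1 = 13 (so min K = 13/7), attained only by arithmetic progressions.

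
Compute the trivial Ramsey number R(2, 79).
R(2, 79) = 79

R(2, k) = k for all k ≥ 2: in a 2-colouring of K_k, either some edge is red (a red K_2) or all edges are blue (a blue K_k). And K_{78} coloured all-blue has no blue K_79, so R(2, 79) > 78. Hence R(2, 79) = 79.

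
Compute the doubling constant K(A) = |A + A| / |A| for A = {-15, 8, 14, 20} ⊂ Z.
K = |A + A| / |A| = 9/4

Enumerate A + A = {a + b : a, b ∈ A}. With |A| = 4, there are |A|^2 = 16 ordered sum pairs; collecting distinct values, A + A = {-30, -7, -1, 5, 16, 22, 28, 34, 40}, so |A + A| = 9. Thus K = 9/4. For comparison, the minimum possible |A + A| over all 4-element sets is 2·4 − 1 = 7 (so min K = 7/4), attained only by arithmetic progressions.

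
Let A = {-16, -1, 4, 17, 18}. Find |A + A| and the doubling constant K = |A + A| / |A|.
K = |A + A| / |A| = 15/5 = 3

Enumerate A + A = {a + b : a, b ∈ A}. With |A| = 5, there are |A|^2 = 25 ordered sum pairs; collecting distinct values, A + A = {-32, -17, -12, -2, 1, 2, 3, 8, 16, 17, 21, 22, 34, 35, 36}, so |A + A| = 15. Thus K = 15/5 = 3. For comparison, the minimum possible |A + A| over all 5-element sets is 2·5 − 1 = 9 (so min K = 9/5), attained only by arithmetic progressions.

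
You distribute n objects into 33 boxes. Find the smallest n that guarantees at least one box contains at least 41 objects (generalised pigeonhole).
n = (41 − 1)·33 + 1 = 1321

By the generalised pigeonhole principle, to guarantee some box contains ≥ r objects we need more than (r − 1) · k objects total. Threshold: n = (r − 1) · k + 1. With r = 41 and k = 33: n = 40 · 33 + 1 = 1320 + 1 = 1321. For n = 1320 = 40 · 33, we can put exactly 40 objects in every box, avoiding 41 in any single one — so 1321 is tight.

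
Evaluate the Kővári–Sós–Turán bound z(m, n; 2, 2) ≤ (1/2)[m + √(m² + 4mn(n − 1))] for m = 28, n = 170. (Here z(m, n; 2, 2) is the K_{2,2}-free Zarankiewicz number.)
z(28, 170; 2, 2) ≤ (1/2)[28 + √(28² + 4·28·170·169)] = (1/2)[28 + √3218544] = 911.0151

Kővári–Sós–Turán: let r_1, ..., r_28 be the row sums and z = Σ r_i the total number of 1s. Each pair of columns can share at most one row with both entries 1 (else a 2×2 all-ones block appears), so Σ_i C(r_i, 2) ≤ C(170, 2) = 14365. By convexity Σ_i C(r_i, 2) ≥ 28·C(z/28, 2) = z(z − 28)/(2·28), giving z² − 28z − 28·170·169 ≤ 0 and hence z ≤ (1/2)[28 + √(784 + 4·804440)] = (1/2)[28 + √3218544] ≈ (1/2)(28 + 1794.0301) = 911.0151.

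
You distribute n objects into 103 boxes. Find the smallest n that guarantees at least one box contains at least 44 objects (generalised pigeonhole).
n = (44 − 1)·103 + 1 = 4430

By the generalised pigeonhole principle, to guarantee some box contains ≥ r objects we need more than (r − 1) · k objects total. Threshold: n = (r − 1) · k + 1. With r = 44 and k = 103: n = 43 · 103 + 1 = 4429 + 1 = 4430. For n = 4429 = 43 · 103, we can put exactly 43 objects in every box, avoiding 44 in any single one — so 4430 is tight.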